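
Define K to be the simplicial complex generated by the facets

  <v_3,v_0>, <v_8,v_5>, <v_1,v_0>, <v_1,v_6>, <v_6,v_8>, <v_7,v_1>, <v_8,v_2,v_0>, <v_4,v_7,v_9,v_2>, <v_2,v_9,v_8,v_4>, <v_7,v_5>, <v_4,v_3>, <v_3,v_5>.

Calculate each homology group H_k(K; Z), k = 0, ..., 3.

H_0 = Z,  H_1 = Z^5,  H_2 = 0,  H_3 = 0.

Fix the vertex order v_0 < v_1 < v_2 < v_3 < v_4 < v_5 < v_6 < v_7 < v_8 < v_9 and write every simplex with vertices in increasing order. Then dim K = 3 and the simplices of K are:

  0-simplices (10): [v_0], [v_1], [v_2], [v_3], [v_4], [v_5], [v_6], [v_7], [v_8], [v_9]
  1-simplices (20): (20 of them)
  2-simplices (8): [v_0,v_2,v_8], [v_2,v_4,v_7], [v_2,v_4,v_8], [v_2,v_4,v_9], [v_2,v_7,v_9], [v_2,v_8,v_9], [v_4,v_7,v_9], [v_4,v_8,v_9]
  3-simplices (2): [v_2,v_4,v_7,v_9], [v_2,v_4,v_8,v_9]

giving chain groups C_0 ≅ Z^10, C_1 ≅ Z^20, C_2 ≅ Z^8, C_3 ≅ Z^2.

Boundary ∂_1: C_1 → C_0 sends each edge [p,q] (with p < q) to q − p. For instance
  ∂[v_8,v_9] = [v_9] − [v_8].
As a 10×20 matrix over Z this has rank 9, with invariant factors (1,1,1,1,1,1,1,1,1).

∂_2: C_2 → C_1 sends each 2-simplex [p,q,r] to [q,r] − [p,r] + [p,q]. For instance
  ∂[v_2,v_8,v_9] = [v_8,v_9] − [v_2,v_9] + [v_2,v_8],
  ∂[v_0,v_2,v_8] = [v_2,v_8] − [v_0,v_8] + [v_0,v_2].
As a 20×8 matrix over Z this has rank 6, with invariant factors (1,1,1,1,1,1).

∂_3: C_3 → C_2 sends each 3-simplex σ to the alternating sum Σ_i (−1)^i (σ with its i-th vertex removed). For instance
  ∂[v_2,v_4,v_7,v_9] = [v_4,v_7,v_9] − [v_2,v_7,v_9] + [v_2,v_4,v_9] − [v_2,v_4,v_7],
  ∂[v_2,v_4,v_8,v_9] = [v_4,v_8,v_9] − [v_2,v_8,v_9] + [v_2,v_4,v_9] − [v_2,v_4,v_8].
The resulting 8×2 matrix has rank 2, and its Smith normal form has invariant factors (1,1).

From H_k ≅ ker(∂_k) / im(∂_{k+1}) we obtain:

  H_0: rank C_0 − rank ∂_1 = 10 − 9 = 1, and the invariant factors of ∂_1 are all 1, so H_0 ≅ Z.
  H_1: rank ker ∂_1 − rank ∂_2 = (20 − 9) − 6 = 5, and the invariant factors of ∂_2 are all 1, so H_1 ≅ Z^5.
  H_2: rank ker ∂_2 − rank ∂_3 = (8 − 6) − 2 = 0, and the invariant factors of ∂_3 are all 1, so H_2 ≅ 0.
  H_3: rank ker ∂_3 − rank ∂_4 = (2 − 2) − 0 = 0, and there is no ∂_4, so H_3 ≅ 0.

As a check, the Euler characteristic is 10 − 20 + 8 − 2 = -4, which agrees with 1 − 5 + 0 − 0 = -4.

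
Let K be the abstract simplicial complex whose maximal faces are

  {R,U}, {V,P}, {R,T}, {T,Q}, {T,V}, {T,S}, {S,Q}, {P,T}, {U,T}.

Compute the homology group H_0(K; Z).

H_0 = Z.

Take the total order P < Q < R < S < T < U < V on the vertex set. Then K (dimension 1) consists of the simplices:

  0-simplices (7): P, Q, R, S, T, U, V
  1-simplices (9): PT, PV, QS, QT, RT, RU, ST, TU, TV

Hence C_0 ≅ Z^7, C_1 ≅ Z^9.

The boundary map ∂_1: C_1 → C_0 maps an edge to its endpoints' difference, ∂[p,q] = q − p. For instance
  ∂TU = U − T.
The 7×9 boundary matrix has rank 6 and Smith normal form diag(1,1,1,1,1,1).

Now H_k = ker ∂_k / im ∂_{k+1}, so:

  H_0: rank C_0 − rank ∂_1 = 7 − 6 = 1, and the invariant factors of ∂_1 are all 1, so H_0 ≅ Z.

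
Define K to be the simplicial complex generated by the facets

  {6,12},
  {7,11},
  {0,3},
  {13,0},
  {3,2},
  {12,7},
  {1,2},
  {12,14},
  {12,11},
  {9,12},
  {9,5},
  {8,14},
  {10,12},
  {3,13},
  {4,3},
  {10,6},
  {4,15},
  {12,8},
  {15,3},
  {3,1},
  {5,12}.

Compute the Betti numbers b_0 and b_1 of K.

Fix the vertex order 0 < 1 < 2 < 3 < 4 < 5 < 6 < 7 < 8 < 9 < 10 < 11 < 12 < 13 < 14 < 15 and write every simplex with vertices in increasing order. Then dim K = 1 and the simplices of K are:

  0-simplices (16): [0], [1], [2], [3], [4], [5], [6], [7], [8], [9], [10], [11], [12], [13], [14], [15]
  1-simplices (21): (21 of them)

giving chain groups C_0 ≅ Z^16, C_1 ≅ Z^21.

The boundary map ∂_1: C_1 → C_0 is given by ∂[p,q] = [q] − [p]. For instance
  ∂[1,2] = [2] − [1].
The resulting 16×21 matrix has rank 14, and its Smith normal form has invariant factors (1,1,1,1,1,1,1,1,1,1,1,1,1,1).

Now H_k = ker ∂_k / im ∂_{k+1}, so:

  H_0: rank C_0 − rank ∂_1 = 16 − 14 = 2, and the invariant factors of ∂_1 are all 1, so H_0 ≅ Z^2.
  H_1: rank ker ∂_1 − rank ∂_2 = (21 − 14) − 0 = 7, and there is no ∂_2, so H_1 ≅ Z^7.

Hence the Betti numbers are b_0 = 2, b_1 = 7.

b_0 = 2, b_1 = 7.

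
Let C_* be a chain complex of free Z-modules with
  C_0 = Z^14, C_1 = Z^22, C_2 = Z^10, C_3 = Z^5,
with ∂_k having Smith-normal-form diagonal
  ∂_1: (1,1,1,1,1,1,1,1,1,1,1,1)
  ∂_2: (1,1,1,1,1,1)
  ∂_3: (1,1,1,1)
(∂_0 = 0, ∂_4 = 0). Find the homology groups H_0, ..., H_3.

H_0 = Z^2,  H_1 = Z^4,  H_2 = 0,  H_3 = Z.

H_0: b_0 = 14 − 0 − 12 = 2; torsion from ∂_1 factors > 1: none. So H_0 = Z^2.
H_1: b_1 = 22 − 12 − 6 = 4; torsion from ∂_2 factors > 1: none. So H_1 = Z^4.
H_2: b_2 = 10 − 6 − 4 = 0; torsion from ∂_3 factors > 1: none. So H_2 = 0.
H_3: b_3 = 5 − 4 − 0 = 1; torsion from ∂_4 factors > 1: none. So H_3 = Z.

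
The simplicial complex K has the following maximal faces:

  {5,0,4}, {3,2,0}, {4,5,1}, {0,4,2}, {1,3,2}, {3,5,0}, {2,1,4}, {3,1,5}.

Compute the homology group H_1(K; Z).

Order the vertices as 0 < 1 < 2 < 3 < 4 < 5. Listing each simplex with vertices in this order, K has dimension 2 with simplices:

  0-simplices (6): [0], [1], [2], [3], [4], [5]
  1-simplices (12): [0,2], [0,3], [0,4], [0,5], [1,2], [1,3], [1,4], [1,5], [2,3], [2,4], [3,5], [4,5]
  2-simplices (8): [0,2,3], [0,2,4], [0,3,5], [0,4,5], [1,2,3], [1,2,4], [1,3,5], [1,4,5]

so the chain groups are C_0 ≅ Z^6, C_1 ≅ Z^12, C_2 ≅ Z^8.

Boundary ∂_1: C_1 → C_0 sends each edge [p,q] (with p < q) to q − p. For instance
  ∂[1,4] = [4] − [1].
The 6×12 boundary matrix has rank 5 and Smith normal form diag(1,1,1,1,1).

∂_2: C_2 → C_1 sends each 2-simplex [p,q,r] to [q,r] − [p,r] + [p,q]. For instance
  ∂[1,4,5] = [4,5] − [1,5] + [1,4],
  ∂[0,4,5] = [4,5] − [0,5] + [0,4].
The 12×8 boundary matrix has rank 7 and Smith normal form diag(1,1,1,1,1,1,1).

From H_k ≅ ker(∂_k) / im(∂_{k+1}) we obtain:

  H_1: rank ker ∂_1 − rank ∂_2 = (12 − 5) − 7 = 0, and the invariant factors of ∂_2 are all 1, so H_1 = 0.

H_1 ≅ 0.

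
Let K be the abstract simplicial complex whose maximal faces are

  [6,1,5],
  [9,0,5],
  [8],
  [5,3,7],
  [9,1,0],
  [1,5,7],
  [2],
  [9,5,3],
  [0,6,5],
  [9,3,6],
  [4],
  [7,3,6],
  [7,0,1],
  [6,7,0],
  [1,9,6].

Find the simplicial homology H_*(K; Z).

H_0 ≅ Z^4,  H_1 ≅ Z/2,  H_2 = 0.

Take the total order 0 < 1 < 2 < 3 < 4 < 5 < 6 < 7 < 8 < 9 on the vertex set. Then K (dimension 2) consists of the simplices:

  0-simplices (10): [0], [1], [2], [3], [4], [5], [6], [7], [8], [9]
  1-simplices (18): [0,1], [0,5], [0,6], [0,7], [0,9], [1,5], [1,6], [1,7], [1,9], [3,5], [3,6], [3,7], [3,9], [5,6], [5,7], [5,9], [6,7], [6,9]
  2-simplices (12): [0,1,7], [0,1,9], [0,5,6], [0,5,9], [0,6,7], [1,5,6], [1,5,7], [1,6,9], [3,5,7], [3,5,9], [3,6,7], [3,6,9]

giving chain groups C_0 ≅ Z^10, C_1 ≅ Z^18, C_2 ≅ Z^12.

Boundary ∂_1: C_1 → C_0 sends each edge [p,q] (with p < q) to q − p. For instance
  ∂[3,6] = [6] − [3].
The 10×18 boundary matrix has rank 6 and Smith normal form diag(1,1,1,1,1,1).

The boundary map ∂_2: C_2 → C_1 sends each 2-simplex [p,q,r] to [q,r] − [p,r] + [p,q]. For instance
  ∂[3,5,9] = [5,9] − [3,9] + [3,5],
  ∂[1,5,6] = [5,6] − [1,6] + [1,5].
The 18×12 boundary matrix has rank 12 and Smith normal form diag(1,1,1,1,1,1,1,1,1,1,1,2).

Now H_k = ker ∂_k / im ∂_{k+1}, so:

  H_0: rank C_0 − rank ∂_1 = 10 − 6 = 4, and the invariant factors of ∂_1 are all 1, so H_0 ≅ Z^4.
  H_1: rank ker ∂_1 − rank ∂_2 = (18 − 6) − 12 = 0, and ∂_2 has invariant factor 2 > 1, so H_1 ≅ Z/2.
  H_2: rank ker ∂_2 − rank ∂_3 = (12 − 12) − 0 = 0, and there is no ∂_3, so H_2 ≅ 0.

As a check, the Euler characteristic is 10 − 18 + 12 = 4, which agrees with 4 − 0 + 0 = 4.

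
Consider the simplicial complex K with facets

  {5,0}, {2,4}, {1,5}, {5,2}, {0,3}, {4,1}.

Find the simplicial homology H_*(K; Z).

H_0 = Z,  H_1 = Z.

Fix the vertex order 0 < 1 < 2 < 3 < 4 < 5 and write every simplex with vertices in increasing order. Then dim K = 1 and the simplices of K are:

  0-simplices (6): [0], [1], [2], [3], [4], [5]
  1-simplices (6): [0,3], [0,5], [1,4], [1,5], [2,4], [2,5]

so the chain groups are C_0 ≅ Z^6, C_1 ≅ Z^6.

Boundary ∂_1: C_1 → C_0 maps an edge to its endpoints' difference, ∂[p,q] = q − p.
The 6×6 boundary matrix has rank 5 and Smith normal form diag(1,1,1,1,1).

From H_k ≅ ker(∂_k) / im(∂_{k+1}) we obtain:

  H_0: rank C_0 − rank ∂_1 = 6 − 5 = 1, and the invariant factors of ∂_1 are all 1, so H_0 ≅ Z.
  H_1: rank ker ∂_1 − rank ∂_2 = (6 − 5) − 0 = 1, and there is no ∂_2, so H_1 ≅ Z.

As a check, the Euler characteristic is 6 − 6 = 0, which agrees with 1 − 1 = 0.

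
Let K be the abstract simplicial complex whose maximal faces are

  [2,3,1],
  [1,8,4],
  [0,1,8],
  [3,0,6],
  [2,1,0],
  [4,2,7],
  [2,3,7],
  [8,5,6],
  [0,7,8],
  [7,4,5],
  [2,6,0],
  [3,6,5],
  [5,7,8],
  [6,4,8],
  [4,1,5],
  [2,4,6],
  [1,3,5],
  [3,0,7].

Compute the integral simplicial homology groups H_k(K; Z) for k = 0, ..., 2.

Take the total order 0 < 1 < 2 < 3 < 4 < 5 < 6 < 7 < 8 on the vertex set. Then K (dimension 2) consists of the simplices:

  0-simplices (9): [0], [1], [2], [3], [4], [5], [6], [7], [8]
  1-simplices (27): (27 of them)
  2-simplices (18): [0,1,2], [0,1,8], [0,2,6], [0,3,6], [0,3,7], [0,7,8], [1,2,3], [1,3,5], [1,4,5], [1,4,8], [2,3,7], [2,4,6], [2,4,7], [3,5,6], [4,5,7], [4,6,8], [5,6,8], [5,7,8]

giving chain groups C_0 ≅ Z^9, C_1 ≅ Z^27, C_2 ≅ Z^18.

The boundary map ∂_1: C_1 → C_0 sends each edge [p,q] (with p < q) to q − p.
As a 9×27 matrix over Z this has rank 8, with invariant factors (1,1,1,1,1,1,1,1).

Boundary ∂_2: C_2 → C_1 acts by ∂[p,q,r] = [q,r] − [p,r] + [p,q]. For instance
  ∂[0,1,8] = [1,8] − [0,8] + [0,1],
  ∂[0,3,6] = [3,6] − [0,6] + [0,3].
The resulting 27×18 matrix has rank 18, and its Smith normal form has invariant factors (1,1,1,1,1,1,1,1,1,1,1,1,1,1,1,1,1,2).

Computing H_k = (kernel of ∂_k) / (image of ∂_{k+1}):

  H_0: rank C_0 − rank ∂_1 = 9 − 8 = 1, and the invariant factors of ∂_1 are all 1, so H_0 = Z.
  H_1: rank ker ∂_1 − rank ∂_2 = (27 − 8) − 18 = 1, and ∂_2 has invariant factor 2 > 1, so H_1 = Z ⊕ Z/2.
  H_2: rank ker ∂_2 − rank ∂_3 = (18 − 18) − 0 = 0, and there is no ∂_3, so H_2 = 0.

As a check, the Euler characteristic is 9 − 27 + 18 = 0, which agrees with 1 − 1 + 0 = 0.

H_0 = Z,  H_1 = Z ⊕ Z/2,  H_2 = 0.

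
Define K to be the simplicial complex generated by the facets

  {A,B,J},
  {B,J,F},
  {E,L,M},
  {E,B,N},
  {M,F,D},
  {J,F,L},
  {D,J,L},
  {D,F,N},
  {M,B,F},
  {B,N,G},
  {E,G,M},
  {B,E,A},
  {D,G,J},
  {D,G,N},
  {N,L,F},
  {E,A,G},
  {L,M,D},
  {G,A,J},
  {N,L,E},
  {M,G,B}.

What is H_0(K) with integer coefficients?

H_0 ≅ Z.

K has 10 vertices, 30 edges, 20 triangles.
rank ∂_0 = 0, rank ∂_1 = 9 ⇒ b_0 = 10 − 0 − 9 = 1; all invariant factors of ∂_1 are 1 so no torsion. So H_0 ≅ Z.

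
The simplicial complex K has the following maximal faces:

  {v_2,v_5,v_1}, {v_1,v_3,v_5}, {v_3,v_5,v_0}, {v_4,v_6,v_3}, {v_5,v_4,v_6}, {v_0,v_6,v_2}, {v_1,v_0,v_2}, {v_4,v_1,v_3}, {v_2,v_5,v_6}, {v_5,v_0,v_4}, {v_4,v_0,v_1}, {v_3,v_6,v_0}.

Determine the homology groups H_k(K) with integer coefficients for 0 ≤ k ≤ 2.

H_0 = Z,  H_1 = Z_2,  H_2 = 0.

Take the total order v_0 < v_1 < v_2 < v_3 < v_4 < v_5 < v_6 on the vertex set. Then K (dimension 2) consists of the simplices:

  0-simplices (7): [v_0], [v_1], [v_2], [v_3], [v_4], [v_5], [v_6]
  1-simplices (18): (18 of them)
  2-simplices (12): (12 of them)

Hence C_0 ≅ Z^7, C_1 ≅ Z^18, C_2 ≅ Z^12.

The boundary map ∂_1: C_1 → C_0 maps an edge to its endpoints' difference, ∂[p,q] = q − p. For instance
  ∂[v_1,v_4] = [v_4] − [v_1].
The 7×18 boundary matrix has rank 6 and Smith normal form diag(1,1,1,1,1,1).

Boundary ∂_2: C_2 → C_1 sends each 2-simplex [p,q,r] to [q,r] − [p,r] + [p,q]. For instance
  ∂[v_0,v_2,v_6] = [v_2,v_6] − [v_0,v_6] + [v_0,v_2],
  ∂[v_0,v_3,v_6] = [v_3,v_6] − [v_0,v_6] + [v_0,v_3].
The 18×12 boundary matrix has rank 12 and Smith normal form diag(1,1,1,1,1,1,1,1,1,1,1,2).

Reading off H_k = ker ∂_k / im ∂_{k+1}:

  H_0: rank C_0 − rank ∂_1 = 7 − 6 = 1, and the invariant factors of ∂_1 are all 1, so H_0 = Z.
  H_1: rank ker ∂_1 − rank ∂_2 = (18 − 6) − 12 = 0, and ∂_2 has invariant factor 2 > 1, so H_1 = Z_2.
  H_2: rank ker ∂_2 − rank ∂_3 = (12 − 12) − 0 = 0, and there is no ∂_3, so H_2 = 0.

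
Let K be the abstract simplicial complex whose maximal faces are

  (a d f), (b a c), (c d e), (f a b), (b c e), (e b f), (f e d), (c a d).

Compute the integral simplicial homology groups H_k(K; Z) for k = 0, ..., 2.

H_0 ≅ Z,  H_1 = 0,  H_2 ≅ Z.

K has 6 vertices, 12 edges, 8 triangles.
rank ∂_0 = 0, rank ∂_1 = 5 ⇒ b_0 = 6 − 0 − 5 = 1; all invariant factors of ∂_1 are 1 so no torsion. So H_0 = Z.
rank ∂_1 = 5, rank ∂_2 = 7 ⇒ b_1 = 12 − 5 − 7 = 0; all invariant factors of ∂_2 are 1 so no torsion. So H_1 = 0.
rank ∂_2 = 7, rank ∂_3 = 0 ⇒ b_2 = 8 − 7 − 0 = 1. So H_2 = Z.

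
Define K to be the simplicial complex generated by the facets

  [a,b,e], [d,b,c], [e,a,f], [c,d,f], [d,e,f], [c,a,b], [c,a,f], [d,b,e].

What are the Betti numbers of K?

Take the total order a < b < c < d < e < f on the vertex set. Then K (dimension 2) consists of the simplices:

  0-simplices (6): a, b, c, d, e, f
  1-simplices (12): ab, ac, ae, af, bc, bd, be, cd, cf, de, df, ef
  2-simplices (8): abc, abe, acf, aef, bcd, bde, cdf, def

Hence C_0 ≅ Z^6, C_1 ≅ Z^12, C_2 ≅ Z^8.

Boundary ∂_1: C_1 → C_0 is given by ∂[p,q] = [q] − [p].
As a 6×12 matrix over Z this has rank 5, with invariant factors (1,1,1,1,1).

∂_2: C_2 → C_1 acts by ∂[p,q,r] = [q,r] − [p,r] + [p,q]. For instance
  ∂def = ef − df + de,
  ∂aef = ef − af + ae.
As a 12×8 matrix over Z this has rank 7, with invariant factors (1,1,1,1,1,1,1).

Reading off H_k = ker ∂_k / im ∂_{k+1}:

  H_0: rank C_0 − rank ∂_1 = 6 − 5 = 1, and the invariant factors of ∂_1 are all 1, so H_0 ≅ Z.
  H_1: rank ker ∂_1 − rank ∂_2 = (12 − 5) − 7 = 0, and the invariant factors of ∂_2 are all 1, so H_1 ≅ 0.
  H_2: rank ker ∂_2 − rank ∂_3 = (8 − 7) − 0 = 1, and there is no ∂_3, so H_2 ≅ Z.

Hence the Betti numbers are b_0 = 1, b_1 = 0, b_2 = 1.

b_0 = 1, b_1 = 0, b_2 = 1.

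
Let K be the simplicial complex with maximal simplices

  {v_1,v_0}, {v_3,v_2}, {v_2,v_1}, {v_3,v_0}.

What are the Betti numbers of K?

Fix the vertex order v_0 < v_1 < v_2 < v_3 and write every simplex with vertices in increasing order. Then dim K = 1 and the simplices of K are:

  0-simplices (4): [v_0], [v_1], [v_2], [v_3]
  1-simplices (4): [v_0,v_1], [v_0,v_3], [v_1,v_2], [v_2,v_3]

giving chain groups C_0 ≅ Z^4, C_1 ≅ Z^4.

∂_1: C_1 → C_0 sends each edge [p,q] (with p < q) to q − p. For instance
  ∂[v_0,v_3] = [v_3] − [v_0].
This gives a 4×4 integer matrix of rank 3; reducing to Smith normal form yields diagonal entries (1,1,1).

Now H_k = ker ∂_k / im ∂_{k+1}, so:

  H_0: rank C_0 − rank ∂_1 = 4 − 3 = 1, and the invariant factors of ∂_1 are all 1, so H_0 ≅ Z.
  H_1: rank ker ∂_1 − rank ∂_2 = (4 − 3) − 0 = 1, and there is no ∂_2, so H_1 ≅ Z.

(K is a triangulation of the circle S^1.)

Hence the Betti numbers are b_0 = 1, b_1 = 1.

b_0 = 1, b_1 = 1.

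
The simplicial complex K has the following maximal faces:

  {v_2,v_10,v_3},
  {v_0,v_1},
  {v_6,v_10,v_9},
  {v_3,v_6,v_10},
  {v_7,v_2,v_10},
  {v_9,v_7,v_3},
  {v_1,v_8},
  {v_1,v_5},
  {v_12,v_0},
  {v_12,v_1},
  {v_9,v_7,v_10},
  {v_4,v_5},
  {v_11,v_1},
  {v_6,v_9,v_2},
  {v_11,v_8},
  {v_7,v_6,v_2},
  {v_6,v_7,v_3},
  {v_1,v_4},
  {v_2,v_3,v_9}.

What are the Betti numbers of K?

Fix the vertex order v_0 < v_1 < v_2 < v_3 < v_4 < v_5 < v_6 < v_7 < v_8 < v_9 < v_10 < v_11 < v_12 and write every simplex with vertices in increasing order. Then dim K = 2 and the simplices of K are:

  0-simplices (13): [v_0], [v_1], [v_2], [v_3], [v_4], [v_5], [v_6], [v_7], [v_8], [v_9], [v_10], [v_11], [v_12]
  1-simplices (24): (24 of them)
  2-simplices (10): [v_2,v_3,v_9], [v_2,v_3,v_10], [v_2,v_6,v_7], [v_2,v_6,v_9], [v_2,v_7,v_10], [v_3,v_6,v_7], [v_3,v_6,v_10], [v_3,v_7,v_9], [v_6,v_9,v_10], [v_7,v_9,v_10]

Hence C_0 ≅ Z^13, C_1 ≅ Z^24, C_2 ≅ Z^10.

Boundary ∂_1: C_1 → C_0 is given by ∂[p,q] = [q] − [p]. For instance
  ∂[v_2,v_7] = [v_7] − [v_2].
This gives a 13×24 integer matrix of rank 11; reducing to Smith normal form yields diagonal entries (1,1,1,1,1,1,1,1,1,1,1).

∂_2: C_2 → C_1 sends each 2-simplex [p,q,r] to [q,r] − [p,r] + [p,q]. For instance
  ∂[v_7,v_9,v_10] = [v_9,v_10] − [v_7,v_10] + [v_7,v_9],
  ∂[v_3,v_6,v_10] = [v_6,v_10] − [v_3,v_10] + [v_3,v_6].
The resulting 24×10 matrix has rank 10, and its Smith normal form has invariant factors (1,1,1,1,1,1,1,1,1,2).

Now H_k = ker ∂_k / im ∂_{k+1}, so:

  H_0: rank C_0 − rank ∂_1 = 13 − 11 = 2, and the invariant factors of ∂_1 are all 1, so H_0 ≅ Z^2.
  H_1: rank ker ∂_1 − rank ∂_2 = (24 − 11) − 10 = 3, and ∂_2 has invariant factor 2 > 1, so H_1 ≅ Z^3 ⊕ Z_2.
  H_2: rank ker ∂_2 − rank ∂_3 = (10 − 10) − 0 = 0, and there is no ∂_3, so H_2 ≅ 0.

As a check, the Euler characteristic is 13 − 24 + 10 = -1, which agrees with 2 − 3 + 0 = -1.

Hence the Betti numbers are b_0 = 2, b_1 = 3, b_2 = 0.

b_0 = 2, b_1 = 3, b_2 = 0.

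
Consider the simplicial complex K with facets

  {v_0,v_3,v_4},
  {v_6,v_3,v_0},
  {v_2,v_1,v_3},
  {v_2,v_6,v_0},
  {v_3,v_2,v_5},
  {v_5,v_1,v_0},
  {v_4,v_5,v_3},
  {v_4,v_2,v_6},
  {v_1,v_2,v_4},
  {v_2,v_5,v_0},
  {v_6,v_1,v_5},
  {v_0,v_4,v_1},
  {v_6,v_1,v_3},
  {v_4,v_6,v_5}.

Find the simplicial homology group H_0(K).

H_0 ≅ Z.

Fix the vertex order v_0 < v_1 < v_2 < v_3 < v_4 < v_5 < v_6 and write every simplex with vertices in increasing order. Then dim K = 2 and the simplices of K are:

  0-simplices (7): [v_0], [v_1], [v_2], [v_3], [v_4], [v_5], [v_6]
  1-simplices (21): (21 of them)
  2-simplices (14): (14 of them)

so the chain groups are C_0 ≅ Z^7, C_1 ≅ Z^21, C_2 ≅ Z^14.

Boundary ∂_1: C_1 → C_0 maps an edge to its endpoints' difference, ∂[p,q] = q − p. For instance
  ∂[v_3,v_6] = [v_6] − [v_3].
This gives a 7×21 integer matrix of rank 6; reducing to Smith normal form yields diagonal entries (1,1,1,1,1,1).

Boundary ∂_2: C_2 → C_1 acts by ∂[p,q,r] = [q,r] − [p,r] + [p,q]. For instance
  ∂[v_0,v_3,v_4] = [v_3,v_4] − [v_0,v_4] + [v_0,v_3],
  ∂[v_1,v_2,v_4] = [v_2,v_4] − [v_1,v_4] + [v_1,v_2].
As a 21×14 matrix over Z this has rank 13, with invariant factors (1,1,1,1,1,1,1,1,1,1,1,1,1).

From H_k ≅ ker(∂_k) / im(∂_{k+1}) we obtain:

  H_0: rank C_0 − rank ∂_1 = 7 − 6 = 1, and the invariant factors of ∂_1 are all 1, so H_0 = Z.

(K is a triangulation of the torus T^2.)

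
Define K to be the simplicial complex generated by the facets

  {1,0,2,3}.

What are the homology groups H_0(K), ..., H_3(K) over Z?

H_0 = Z,  H_1 = 0,  H_2 = 0,  H_3 = 0.

We work with the vertex ordering 0 < 1 < 2 < 3. The simplices of K, each written with vertices in increasing order, are:

  0-simplices (4): [0], [1], [2], [3]
  1-simplices (6): [0,1], [0,2], [0,3], [1,2], [1,3], [2,3]
  2-simplices (4): [0,1,2], [0,1,3], [0,2,3], [1,2,3]
  3-simplices (1): [0,1,2,3]

so the chain groups are C_0 ≅ Z^4, C_1 ≅ Z^6, C_2 ≅ Z^4, C_3 ≅ Z^1.

Boundary ∂_1: C_1 → C_0 sends each edge [p,q] (with p < q) to q − p.
The 4×6 boundary matrix has rank 3 and Smith normal form diag(1,1,1).

Boundary ∂_2: C_2 → C_1 sends each 2-simplex [p,q,r] to [q,r] − [p,r] + [p,q]. For instance
  ∂[0,1,2] = [1,2] − [0,2] + [0,1],
  ∂[1,2,3] = [2,3] − [1,3] + [1,2].
The resulting 6×4 matrix has rank 3, and its Smith normal form has invariant factors (1,1,1).

The boundary map ∂_3: C_3 → C_2 sends each 3-simplex σ to the alternating sum Σ_i (−1)^i (σ with its i-th vertex removed). For instance
  ∂[0,1,2,3] = [1,2,3] − [0,2,3] + [0,1,3] − [0,1,2].
The 4×1 boundary matrix has rank 1 and Smith normal form diag(1).

Now H_k = ker ∂_k / im ∂_{k+1}, so:

  H_0: rank C_0 − rank ∂_1 = 4 − 3 = 1, and the invariant factors of ∂_1 are all 1, so H_0 = Z.
  H_1: rank ker ∂_1 − rank ∂_2 = (6 − 3) − 3 = 0, and the invariant factors of ∂_2 are all 1, so H_1 = 0.
  H_2: rank ker ∂_2 − rank ∂_3 = (4 − 3) − 1 = 0, and the invariant factors of ∂_3 are all 1, so H_2 = 0.
  H_3: rank ker ∂_3 − rank ∂_4 = (1 − 1) − 0 = 0, and there is no ∂_4, so H_3 = 0.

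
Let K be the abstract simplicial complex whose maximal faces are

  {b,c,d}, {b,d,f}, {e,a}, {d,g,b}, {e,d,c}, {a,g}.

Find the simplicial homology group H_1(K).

Fix the vertex order a < b < c < d < e < f < g and write every simplex with vertices in increasing order. Then dim K = 2 and the simplices of K are:

  0-simplices (7): a, b, c, d, e, f, g
  1-simplices (11): ae, ag, bc, bd, bf, bg, cd, ce, de, df, dg
  2-simplices (4): bcd, bdf, bdg, cde

giving chain groups C_0 ≅ Z^7, C_1 ≅ Z^11, C_2 ≅ Z^4.

Boundary ∂_1: C_1 → C_0 is given by ∂[p,q] = [q] − [p]. For instance
  ∂df = f − d.
The resulting 7×11 matrix has rank 6, and its Smith normal form has invariant factors (1,1,1,1,1,1).

The boundary map ∂_2: C_2 → C_1 maps a triangle to the signed sum of its edges. For instance
  ∂bdg = dg − bg + bd,
  ∂bdf = df − bf + bd.
The 11×4 boundary matrix has rank 4 and Smith normal form diag(1,1,1,1).

From H_k ≅ ker(∂_k) / im(∂_{k+1}) we obtain:

  H_1: rank ker ∂_1 − rank ∂_2 = (11 − 6) − 4 = 1, and the invariant factors of ∂_2 are all 1, so H_1 = Z.

H_1 ≅ Z.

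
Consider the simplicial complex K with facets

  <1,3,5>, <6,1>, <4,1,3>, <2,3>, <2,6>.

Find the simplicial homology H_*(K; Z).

We work with the vertex ordering 1 < 2 < 3 < 4 < 5 < 6. The simplices of K, each written with vertices in increasing order, are:

  0-simplices (6): [1], [2], [3], [4], [5], [6]
  1-simplices (8): [1,3], [1,4], [1,5], [1,6], [2,3], [2,6], [3,4], [3,5]
  2-simplices (2): [1,3,4], [1,3,5]

giving chain groups C_0 ≅ Z^6, C_1 ≅ Z^8, C_2 ≅ Z^2.

∂_1: C_1 → C_0 is given by ∂[p,q] = [q] − [p]. For instance
  ∂[3,4] = [4] − [3].
This gives a 6×8 integer matrix of rank 5; reducing to Smith normal form yields diagonal entries (1,1,1,1,1).

Boundary ∂_2: C_2 → C_1 acts by ∂[p,q,r] = [q,r] − [p,r] + [p,q]. For instance
  ∂[1,3,5] = [3,5] − [1,5] + [1,3],
  ∂[1,3,4] = [3,4] − [1,4] + [1,3].
This gives a 8×2 integer matrix of rank 2; reducing to Smith normal form yields diagonal entries (1,1).

Computing H_k = (kernel of ∂_k) / (image of ∂_{k+1}):

  H_0: rank C_0 − rank ∂_1 = 6 − 5 = 1, and the invariant factors of ∂_1 are all 1, so H_0 ≅ Z.
  H_1: rank ker ∂_1 − rank ∂_2 = (8 − 5) − 2 = 1, and the invariant factors of ∂_2 are all 1, so H_1 ≅ Z.
  H_2: rank ker ∂_2 − rank ∂_3 = (2 − 2) − 0 = 0, and there is no ∂_3, so H_2 ≅ 0.

H_0 = Z,  H_1 = Z,  H_2 = 0.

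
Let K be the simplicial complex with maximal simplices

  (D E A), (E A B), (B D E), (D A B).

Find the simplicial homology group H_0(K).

H_0 ≅ Z.

Order the vertices as A < B < D < E. Listing each simplex with vertices in this order, K has dimension 2 with simplices:

  0-simplices (4): A, B, D, E
  1-simplices (6): AB, AD, AE, BD, BE, DE
  2-simplices (4): ABD, ABE, ADE, BDE

giving chain groups C_0 ≅ Z^4, C_1 ≅ Z^6, C_2 ≅ Z^4.

∂_1: C_1 → C_0 maps an edge to its endpoints' difference, ∂[p,q] = q − p. For instance
  ∂AE = E − A.
The 4×6 boundary matrix has rank 3 and Smith normal form diag(1,1,1).

∂_2: C_2 → C_1 maps a triangle to the signed sum of its edges. For instance
  ∂BDE = DE − BE + BD,
  ∂ADE = DE − AE + AD.
As a 6×4 matrix over Z this has rank 3, with invariant factors (1,1,1).

Now H_k = ker ∂_k / im ∂_{k+1}, so:

  H_0: rank C_0 − rank ∂_1 = 4 − 3 = 1, and the invariant factors of ∂_1 are all 1, so H_0 ≅ Z.

(K is a triangulation of the 2-sphere S^2.)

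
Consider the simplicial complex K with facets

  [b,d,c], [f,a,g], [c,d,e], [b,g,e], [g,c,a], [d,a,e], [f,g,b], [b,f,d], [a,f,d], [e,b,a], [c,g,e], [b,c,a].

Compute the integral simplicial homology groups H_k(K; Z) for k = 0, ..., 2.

Take the total order a < b < c < d < e < f < g on the vertex set. Then K (dimension 2) consists of the simplices:

  0-simplices (7): a, b, c, d, e, f, g
  1-simplices (18): ab, ac, ad, ae, af, ag, bc, bd, be, bf, bg, cd, ce, cg, de, df, eg, fg
  2-simplices (12): abc, abe, acg, ade, adf, afg, bcd, bdf, beg, bfg, cde, ceg

giving chain groups C_0 ≅ Z^7, C_1 ≅ Z^18, C_2 ≅ Z^12.

∂_1: C_1 → C_0 sends each edge [p,q] (with p < q) to q − p. For instance
  ∂de = e − d.
This gives a 7×18 integer matrix of rank 6; reducing to Smith normal form yields diagonal entries (1,1,1,1,1,1).

Boundary ∂_2: C_2 → C_1 maps a triangle to the signed sum of its edges. For instance
  ∂bcd = cd − bd + bc,
  ∂acg = cg − ag + ac.
The resulting 18×12 matrix has rank 12, and its Smith normal form has invariant factors (1,1,1,1,1,1,1,1,1,1,1,2).

From H_k ≅ ker(∂_k) / im(∂_{k+1}) we obtain:

  H_0: rank C_0 − rank ∂_1 = 7 − 6 = 1, and the invariant factors of ∂_1 are all 1, so H_0 ≅ Z.
  H_1: rank ker ∂_1 − rank ∂_2 = (18 − 6) − 12 = 0, and ∂_2 has invariant factor 2 > 1, so H_1 ≅ Z/2.
  H_2: rank ker ∂_2 − rank ∂_3 = (12 − 12) − 0 = 0, and there is no ∂_3, so H_2 ≅ 0.

As a check, the Euler characteristic is 7 − 18 + 12 = 1, which agrees with 1 − 0 + 0 = 1.

H_0 = Z,  H_1 = Z/2,  H_2 = 0.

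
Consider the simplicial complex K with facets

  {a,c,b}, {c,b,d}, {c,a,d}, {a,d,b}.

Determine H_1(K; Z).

H_1 ≅ 0.

K has 4 vertices, 6 edges, 4 triangles.
rank ∂_1 = 3, rank ∂_2 = 3 ⇒ b_1 = 6 − 3 − 3 = 0; all invariant factors of ∂_2 are 1 so no torsion. So H_1 ≅ 0.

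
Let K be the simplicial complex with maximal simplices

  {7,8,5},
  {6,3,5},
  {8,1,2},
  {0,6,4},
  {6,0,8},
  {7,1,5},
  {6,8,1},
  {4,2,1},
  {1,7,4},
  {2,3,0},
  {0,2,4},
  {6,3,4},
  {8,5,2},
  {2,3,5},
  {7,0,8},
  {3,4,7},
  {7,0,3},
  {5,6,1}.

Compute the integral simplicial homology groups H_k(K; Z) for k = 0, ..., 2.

Order the vertices as 0 < 1 < 2 < 3 < 4 < 5 < 6 < 7 < 8. Listing each simplex with vertices in this order, K has dimension 2 with simplices:

  0-simplices (9): [0], [1], [2], [3], [4], [5], [6], [7], [8]
  1-simplices (27): (27 of them)
  2-simplices (18): [0,2,3], [0,2,4], [0,3,7], [0,4,6], [0,6,8], [0,7,8], [1,2,4], [1,2,8], [1,4,7], [1,5,6], [1,5,7], [1,6,8], [2,3,5], [2,5,8], [3,4,6], [3,4,7], [3,5,6], [5,7,8]

so the chain groups are C_0 ≅ Z^9, C_1 ≅ Z^27, C_2 ≅ Z^18.

∂_1: C_1 → C_0 maps an edge to its endpoints' difference, ∂[p,q] = q − p.
The resulting 9×27 matrix has rank 8, and its Smith normal form has invariant factors (1,1,1,1,1,1,1,1).

∂_2: C_2 → C_1 acts by ∂[p,q,r] = [q,r] − [p,r] + [p,q]. For instance
  ∂[3,4,6] = [4,6] − [3,6] + [3,4],
  ∂[0,2,4] = [2,4] − [0,4] + [0,2].
The 27×18 boundary matrix has rank 18 and Smith normal form diag(1,1,1,1,1,1,1,1,1,1,1,1,1,1,1,1,1,2).

Reading off H_k = ker ∂_k / im ∂_{k+1}:

  H_0: rank C_0 − rank ∂_1 = 9 − 8 = 1, and the invariant factors of ∂_1 are all 1, so H_0 ≅ Z.
  H_1: rank ker ∂_1 − rank ∂_2 = (27 − 8) − 18 = 1, and ∂_2 has invariant factor 2 > 1, so H_1 ≅ Z ⊕ Z/2Z.
  H_2: rank ker ∂_2 − rank ∂_3 = (18 − 18) − 0 = 0, and there is no ∂_3, so H_2 ≅ 0.

(K is a triangulation of the Klein bottle.)

H_0 ≅ Z,  H_1 ≅ Z ⊕ Z/2Z,  H_2 = 0.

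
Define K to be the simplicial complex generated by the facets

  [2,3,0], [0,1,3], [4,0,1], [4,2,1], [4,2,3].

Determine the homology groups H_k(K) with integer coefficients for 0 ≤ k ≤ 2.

H_0 ≅ Z,  H_1 ≅ Z,  H_2 = 0.

We work with the vertex ordering 0 < 1 < 2 < 3 < 4. The simplices of K, each written with vertices in increasing order, are:

  0-simplices (5): [0], [1], [2], [3], [4]
  1-simplices (10): [0,1], [0,2], [0,3], [0,4], [1,2], [1,3], [1,4], [2,3], [2,4], [3,4]
  2-simplices (5): [0,1,3], [0,1,4], [0,2,3], [1,2,4], [2,3,4]

so the chain groups are C_0 ≅ Z^5, C_1 ≅ Z^10, C_2 ≅ Z^5.

The boundary map ∂_1: C_1 → C_0 sends each edge [p,q] (with p < q) to q − p. For instance
  ∂[1,2] = [2] − [1].
The resulting 5×10 matrix has rank 4, and its Smith normal form has invariant factors (1,1,1,1).

∂_2: C_2 → C_1 acts by ∂[p,q,r] = [q,r] − [p,r] + [p,q]. For instance
  ∂[0,1,4] = [1,4] − [0,4] + [0,1],
  ∂[2,3,4] = [3,4] − [2,4] + [2,3].
The resulting 10×5 matrix has rank 5, and its Smith normal form has invariant factors (1,1,1,1,1).

Now H_k = ker ∂_k / im ∂_{k+1}, so:

  H_0: rank C_0 − rank ∂_1 = 5 − 4 = 1, and the invariant factors of ∂_1 are all 1, so H_0 ≅ Z.
  H_1: rank ker ∂_1 − rank ∂_2 = (10 − 4) − 5 = 1, and the invariant factors of ∂_2 are all 1, so H_1 ≅ Z.
  H_2: rank ker ∂_2 − rank ∂_3 = (5 − 5) − 0 = 0, and there is no ∂_3, so H_2 ≅ 0.

As a check, the Euler characteristic is 5 − 10 + 5 = 0, which agrees with 1 − 1 + 0 = 0.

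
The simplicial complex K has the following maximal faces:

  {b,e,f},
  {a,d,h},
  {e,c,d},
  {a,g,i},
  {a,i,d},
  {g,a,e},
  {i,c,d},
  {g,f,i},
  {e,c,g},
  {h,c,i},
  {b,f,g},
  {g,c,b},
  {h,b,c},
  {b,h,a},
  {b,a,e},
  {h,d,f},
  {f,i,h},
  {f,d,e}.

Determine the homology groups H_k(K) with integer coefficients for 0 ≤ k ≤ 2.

H_0 ≅ Z,  H_1 ≅ Z ⊕ Z/2,  H_2 = 0.

K has 9 vertices, 27 edges, 18 triangles.
rank ∂_0 = 0, rank ∂_1 = 8 ⇒ b_0 = 9 − 0 − 8 = 1; all invariant factors of ∂_1 are 1 so no torsion. So H_0 ≅ Z.
rank ∂_1 = 8, rank ∂_2 = 18 ⇒ b_1 = 27 − 8 − 18 = 1; ∂_2 has invariant factor(s) [2] giving torsion. So H_1 ≅ Z ⊕ Z/2.
rank ∂_2 = 18, rank ∂_3 = 0 ⇒ b_2 = 18 − 18 − 0 = 0. So H_2 ≅ 0.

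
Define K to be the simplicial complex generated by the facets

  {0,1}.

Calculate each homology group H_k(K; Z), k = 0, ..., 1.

Order the vertices as 0 < 1. Listing each simplex with vertices in this order, K has dimension 1 with simplices:

  0-simplices (2): [0], [1]
  1-simplices (1): [0,1]

Hence C_0 ≅ Z^2, C_1 ≅ Z^1.

Boundary ∂_1: C_1 → C_0 sends each edge [p,q] (with p < q) to q − p.
The resulting 2×1 matrix has rank 1, and its Smith normal form has invariant factors (1).

Now H_k = ker ∂_k / im ∂_{k+1}, so:

  H_0: rank C_0 − rank ∂_1 = 2 − 1 = 1, and the invariant factors of ∂_1 are all 1, so H_0 ≅ Z.
  H_1: rank ker ∂_1 − rank ∂_2 = (1 − 1) − 0 = 0, and there is no ∂_2, so H_1 ≅ 0.

H_0 ≅ Z,  H_1 = 0.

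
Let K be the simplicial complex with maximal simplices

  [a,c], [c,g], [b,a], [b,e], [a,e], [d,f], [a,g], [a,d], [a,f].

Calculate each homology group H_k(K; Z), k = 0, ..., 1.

H_0 ≅ Z,  H_1 ≅ Z^3.

Order the vertices as a < b < c < d < e < f < g. Listing each simplex with vertices in this order, K has dimension 1 with simplices:

  0-simplices (7): a, b, c, d, e, f, g
  1-simplices (9): ab, ac, ad, ae, af, ag, be, cg, df

Hence C_0 ≅ Z^7, C_1 ≅ Z^9.

∂_1: C_1 → C_0 maps an edge to its endpoints' difference, ∂[p,q] = q − p.
As a 7×9 matrix over Z this has rank 6, with invariant factors (1,1,1,1,1,1).

Reading off H_k = ker ∂_k / im ∂_{k+1}:

  H_0: rank C_0 − rank ∂_1 = 7 − 6 = 1, and the invariant factors of ∂_1 are all 1, so H_0 = Z.
  H_1: rank ker ∂_1 − rank ∂_2 = (9 − 6) − 0 = 3, and there is no ∂_2, so H_1 = Z^3.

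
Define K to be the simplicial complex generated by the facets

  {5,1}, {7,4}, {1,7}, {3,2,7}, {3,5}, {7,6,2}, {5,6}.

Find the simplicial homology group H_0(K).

Take the total order 1 < 2 < 3 < 4 < 5 < 6 < 7 on the vertex set. Then K (dimension 2) consists of the simplices:

  0-simplices (7): [1], [2], [3], [4], [5], [6], [7]
  1-simplices (10): [1,5], [1,7], [2,3], [2,6], [2,7], [3,5], [3,7], [4,7], [5,6], [6,7]
  2-simplices (2): [2,3,7], [2,6,7]

giving chain groups C_0 ≅ Z^7, C_1 ≅ Z^10, C_2 ≅ Z^2.

∂_1: C_1 → C_0 is given by ∂[p,q] = [q] − [p].
The resulting 7×10 matrix has rank 6, and its Smith normal form has invariant factors (1,1,1,1,1,1).

Boundary ∂_2: C_2 → C_1 sends each 2-simplex [p,q,r] to [q,r] − [p,r] + [p,q]. For instance
  ∂[2,3,7] = [3,7] − [2,7] + [2,3],
  ∂[2,6,7] = [6,7] − [2,7] + [2,6].
This gives a 10×2 integer matrix of rank 2; reducing to Smith normal form yields diagonal entries (1,1).

Reading off H_k = ker ∂_k / im ∂_{k+1}:

  H_0: rank C_0 − rank ∂_1 = 7 − 6 = 1, and the invariant factors of ∂_1 are all 1, so H_0 = Z.

H_0 ≅ Z.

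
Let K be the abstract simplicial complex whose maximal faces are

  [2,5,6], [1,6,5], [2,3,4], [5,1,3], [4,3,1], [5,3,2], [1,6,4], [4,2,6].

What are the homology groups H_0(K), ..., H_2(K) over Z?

H_0 ≅ Z,  H_1 = 0,  H_2 ≅ Z.

Order the vertices as 1 < 2 < 3 < 4 < 5 < 6. Listing each simplex with vertices in this order, K has dimension 2 with simplices:

  0-simplices (6): [1], [2], [3], [4], [5], [6]
  1-simplices (12): [1,3], [1,4], [1,5], [1,6], [2,3], [2,4], [2,5], [2,6], [3,4], [3,5], [4,6], [5,6]
  2-simplices (8): [1,3,4], [1,3,5], [1,4,6], [1,5,6], [2,3,4], [2,3,5], [2,4,6], [2,5,6]

giving chain groups C_0 ≅ Z^6, C_1 ≅ Z^12, C_2 ≅ Z^8.

Boundary ∂_1: C_1 → C_0 is given by ∂[p,q] = [q] − [p].
The 6×12 boundary matrix has rank 5 and Smith normal form diag(1,1,1,1,1).

∂_2: C_2 → C_1 sends each 2-simplex [p,q,r] to [q,r] − [p,r] + [p,q]. For instance
  ∂[1,3,5] = [3,5] − [1,5] + [1,3],
  ∂[2,5,6] = [5,6] − [2,6] + [2,5].
As a 12×8 matrix over Z this has rank 7, with invariant factors (1,1,1,1,1,1,1).

From H_k ≅ ker(∂_k) / im(∂_{k+1}) we obtain:

  H_0: rank C_0 − rank ∂_1 = 6 − 5 = 1, and the invariant factors of ∂_1 are all 1, so H_0 ≅ Z.
  H_1: rank ker ∂_1 − rank ∂_2 = (12 − 5) − 7 = 0, and the invariant factors of ∂_2 are all 1, so H_1 ≅ 0.
  H_2: rank ker ∂_2 − rank ∂_3 = (8 − 7) − 0 = 1, and there is no ∂_3, so H_2 ≅ Z.

As a check, the Euler characteristic is 6 − 12 + 8 = 2, which agrees with 1 − 0 + 1 = 2.
(K is a triangulation of the 2-sphere S^2.)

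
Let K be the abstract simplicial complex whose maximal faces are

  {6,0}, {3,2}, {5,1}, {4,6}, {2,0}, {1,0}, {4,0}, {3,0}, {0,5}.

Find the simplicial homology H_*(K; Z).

H_0 = Z,  H_1 = Z^3.

Take the total order 0 < 1 < 2 < 3 < 4 < 5 < 6 on the vertex set. Then K (dimension 1) consists of the simplices:

  0-simplices (7): [0], [1], [2], [3], [4], [5], [6]
  1-simplices (9): [0,1], [0,2], [0,3], [0,4], [0,5], [0,6], [1,5], [2,3], [4,6]

Hence C_0 ≅ Z^7, C_1 ≅ Z^9.

The boundary map ∂_1: C_1 → C_0 is given by ∂[p,q] = [q] − [p].
The 7×9 boundary matrix has rank 6 and Smith normal form diag(1,1,1,1,1,1).

Computing H_k = (kernel of ∂_k) / (image of ∂_{k+1}):

  H_0: rank C_0 − rank ∂_1 = 7 − 6 = 1, and the invariant factors of ∂_1 are all 1, so H_0 ≅ Z.
  H_1: rank ker ∂_1 − rank ∂_2 = (9 − 6) − 0 = 3, and there is no ∂_2, so H_1 ≅ Z^3.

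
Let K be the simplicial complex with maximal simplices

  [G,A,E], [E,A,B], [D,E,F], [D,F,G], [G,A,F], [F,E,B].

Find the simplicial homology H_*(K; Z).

H_0 ≅ Z,  H_1 ≅ Z,  H_2 = 0.

Order the vertices as A < B < D < E < F < G. Listing each simplex with vertices in this order, K has dimension 2 with simplices:

  0-simplices (6): A, B, D, E, F, G
  1-simplices (12): AB, AE, AF, AG, BE, BF, DE, DF, DG, EF, EG, FG
  2-simplices (6): ABE, AEG, AFG, BEF, DEF, DFG

giving chain groups C_0 ≅ Z^6, C_1 ≅ Z^12, C_2 ≅ Z^6.

∂_1: C_1 → C_0 maps an edge to its endpoints' difference, ∂[p,q] = q − p. For instance
  ∂DE = E − D.
The 6×12 boundary matrix has rank 5 and Smith normal form diag(1,1,1,1,1).

The boundary map ∂_2: C_2 → C_1 sends each 2-simplex [p,q,r] to [q,r] − [p,r] + [p,q]. For instance
  ∂AFG = FG − AG + AF,
  ∂ABE = BE − AE + AB.
As a 12×6 matrix over Z this has rank 6, with invariant factors (1,1,1,1,1,1).

Now H_k = ker ∂_k / im ∂_{k+1}, so:

  H_0: rank C_0 − rank ∂_1 = 6 − 5 = 1, and the invariant factors of ∂_1 are all 1, so H_0 ≅ Z.
  H_1: rank ker ∂_1 − rank ∂_2 = (12 − 5) − 6 = 1, and the invariant factors of ∂_2 are all 1, so H_1 ≅ Z.
  H_2: rank ker ∂_2 − rank ∂_3 = (6 − 6) − 0 = 0, and there is no ∂_3, so H_2 ≅ 0.

(K is a triangulation of the cylinder S^1 x I.)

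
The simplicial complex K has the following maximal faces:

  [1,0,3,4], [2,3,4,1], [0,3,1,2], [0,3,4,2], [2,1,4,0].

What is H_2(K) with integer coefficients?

We work with the vertex ordering 0 < 1 < 2 < 3 < 4. The simplices of K, each written with vertices in increasing order, are:

  0-simplices (5): [0], [1], [2], [3], [4]
  1-simplices (10): [0,1], [0,2], [0,3], [0,4], [1,2], [1,3], [1,4], [2,3], [2,4], [3,4]
  2-simplices (10): [0,1,2], [0,1,3], [0,1,4], [0,2,3], [0,2,4], [0,3,4], [1,2,3], [1,2,4], [1,3,4], [2,3,4]
  3-simplices (5): [0,1,2,3], [0,1,2,4], [0,1,3,4], [0,2,3,4], [1,2,3,4]

giving chain groups C_0 ≅ Z^5, C_1 ≅ Z^10, C_2 ≅ Z^10, C_3 ≅ Z^5.

∂_1: C_1 → C_0 maps an edge to its endpoints' difference, ∂[p,q] = q − p.
The 5×10 boundary matrix has rank 4 and Smith normal form diag(1,1,1,1).

Boundary ∂_2: C_2 → C_1 maps a triangle to the signed sum of its edges. For instance
  ∂[1,2,3] = [2,3] − [1,3] + [1,2],
  ∂[0,3,4] = [3,4] − [0,4] + [0,3].
The 10×10 boundary matrix has rank 6 and Smith normal form diag(1,1,1,1,1,1).

The boundary map ∂_3: C_3 → C_2 sends each 3-simplex σ to the alternating sum Σ_i (−1)^i (σ with its i-th vertex removed). For instance
  ∂[0,1,2,3] = [1,2,3] − [0,2,3] + [0,1,3] − [0,1,2],
  ∂[1,2,3,4] = [2,3,4] − [1,3,4] + [1,2,4] − [1,2,3].
The 10×5 boundary matrix has rank 4 and Smith normal form diag(1,1,1,1).

From H_k ≅ ker(∂_k) / im(∂_{k+1}) we obtain:

  H_2: rank ker ∂_2 − rank ∂_3 = (10 − 6) − 4 = 0, and the invariant factors of ∂_3 are all 1, so H_2 ≅ 0.

(K is a triangulation of the 3-sphere S^3.)

H_2 = 0.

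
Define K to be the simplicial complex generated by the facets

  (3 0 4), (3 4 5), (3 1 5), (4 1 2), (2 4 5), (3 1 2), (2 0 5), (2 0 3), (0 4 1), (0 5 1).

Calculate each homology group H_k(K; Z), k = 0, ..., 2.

H_0 = Z,  H_1 = Z/2,  H_2 = 0.

Order the vertices as 0 < 1 < 2 < 3 < 4 < 5. Listing each simplex with vertices in this order, K has dimension 2 with simplices:

  0-simplices (6): [0], [1], [2], [3], [4], [5]
  1-simplices (15): [0,1], [0,2], [0,3], [0,4], [0,5], [1,2], [1,3], [1,4], [1,5], [2,3], [2,4], [2,5], [3,4], [3,5], [4,5]
  2-simplices (10): [0,1,4], [0,1,5], [0,2,3], [0,2,5], [0,3,4], [1,2,3], [1,2,4], [1,3,5], [2,4,5], [3,4,5]

so the chain groups are C_0 ≅ Z^6, C_1 ≅ Z^15, C_2 ≅ Z^10.

Boundary ∂_1: C_1 → C_0 maps an edge to its endpoints' difference, ∂[p,q] = q − p.
The resulting 6×15 matrix has rank 5, and its Smith normal form has invariant factors (1,1,1,1,1).

Boundary ∂_2: C_2 → C_1 maps a triangle to the signed sum of its edges. For instance
  ∂[3,4,5] = [4,5] − [3,5] + [3,4],
  ∂[0,3,4] = [3,4] − [0,4] + [0,3].
As a 15×10 matrix over Z this has rank 10, with invariant factors (1,1,1,1,1,1,1,1,1,2).

From H_k ≅ ker(∂_k) / im(∂_{k+1}) we obtain:

  H_0: rank C_0 − rank ∂_1 = 6 − 5 = 1, and the invariant factors of ∂_1 are all 1, so H_0 ≅ Z.
  H_1: rank ker ∂_1 − rank ∂_2 = (15 − 5) − 10 = 0, and ∂_2 has invariant factor 2 > 1, so H_1 ≅ Z/2.
  H_2: rank ker ∂_2 − rank ∂_3 = (10 − 10) − 0 = 0, and there is no ∂_3, so H_2 ≅ 0.

As a check, the Euler characteristic is 6 − 15 + 10 = 1, which agrees with 1 − 0 + 0 = 1.
(K is a triangulation of the real projective plane RP^2.)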